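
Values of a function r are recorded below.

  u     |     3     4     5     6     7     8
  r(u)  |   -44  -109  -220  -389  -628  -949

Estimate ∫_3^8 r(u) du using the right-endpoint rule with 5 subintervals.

-2295

Δu = 1.
Sum = 1·[(-109) + (-220) + (-389) + (-628) + (-949)] = -2295.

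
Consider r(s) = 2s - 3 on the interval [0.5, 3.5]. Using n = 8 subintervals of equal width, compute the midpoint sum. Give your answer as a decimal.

Δs = (3.5 − 0.5)/8 = 0.375.
Midpoints: 0.6875, 1.0625, 1.4375, 1.8125, 2.1875, 2.5625, 2.9375, 3.3125.
r(0.6875) = -1.625, r(1.0625) = -0.875, r(1.4375) = -0.125, r(1.8125) = 0.625, r(2.1875) = 1.375, r(2.5625) = 2.125, r(2.9375) = 2.875, r(3.3125) = 3.625.
Sum = Δs · [r(0.6875) + r(1.0625) + r(1.4375) + ...].
Sum = 3.

3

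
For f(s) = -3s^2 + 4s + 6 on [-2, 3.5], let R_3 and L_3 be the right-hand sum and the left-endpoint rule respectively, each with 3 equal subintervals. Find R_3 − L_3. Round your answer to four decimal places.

-5.0417

R_3 ≈ -13.138889.
L_3 ≈ -8.097222.
R_3 − L_3 ≈ -5.0417.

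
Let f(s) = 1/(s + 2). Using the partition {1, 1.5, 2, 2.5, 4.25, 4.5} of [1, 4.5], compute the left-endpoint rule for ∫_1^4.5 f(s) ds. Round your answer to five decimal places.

0.86341

Subinterval widths: 0.5, 0.5, 0.5, 1.75, 0.25.
Left endpoints: 1, 1.5, 2, 2.5, 4.25.
f(1) = 1/3, f(1.5) = 2/7, f(2) = 0.25, f(2.5) = 2/9, f(4.25) = 0.16.
Sum = Σ Δs_i · f(s_i).
Sum ≈ 0.86341.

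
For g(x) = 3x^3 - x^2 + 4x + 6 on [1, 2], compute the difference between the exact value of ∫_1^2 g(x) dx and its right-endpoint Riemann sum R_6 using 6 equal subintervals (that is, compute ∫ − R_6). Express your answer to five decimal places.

-1.89120

Exact integral: ∫_1^2 g(x) dx ≈ 20.9166667.
R_6 ≈ 22.8078704.
Error ≈ 20.9166667 − 22.8078704 ≈ -1.89120.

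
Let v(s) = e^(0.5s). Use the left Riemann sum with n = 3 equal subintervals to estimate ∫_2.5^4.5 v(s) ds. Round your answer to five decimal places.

Δs = (4.5 − 2.5)/3 = 2/3.
Left endpoints: 2.5, 19/6, 23/6.
v(2.5) ≈ 3.49034, v(19/6) ≈ 4.87117, v(23/6) ≈ 6.79826.
Sum = Δs · [v(2.5) + v(19/6) + v(23/6)].
Sum ≈ 10.10651.

10.10651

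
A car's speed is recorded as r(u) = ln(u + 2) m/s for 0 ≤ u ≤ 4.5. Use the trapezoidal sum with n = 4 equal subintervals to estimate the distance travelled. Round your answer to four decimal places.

6.2444

Δu = (4.5 − 0)/4 = 1.125.
r(0) ≈ 0.6931, r(1.125) ≈ 1.1394, r(2.25) ≈ 1.4469, r(3.375) ≈ 1.6818, r(4.5) ≈ 1.8718.
T_4 = (Δu/2)·[r(u_0) + 2r(u_1) + 2r(u_2) + 2r(u_3) + r(u_4)].
Sum ≈ 6.2444.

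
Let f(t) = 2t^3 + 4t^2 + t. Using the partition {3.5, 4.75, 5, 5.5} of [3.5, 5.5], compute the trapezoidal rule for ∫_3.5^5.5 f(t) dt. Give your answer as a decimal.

Subinterval widths: 1.25, 0.25, 0.5.
f(3.5) = 138.25, f(4.75) = 309.34375, f(5) = 355, f(5.5) = 459.25.
On each subinterval the trapezoid contributes (Δt_i/2)·[f(t_{i-1}) + f(t_i)].
Sum = 566.3515625.

566.3515625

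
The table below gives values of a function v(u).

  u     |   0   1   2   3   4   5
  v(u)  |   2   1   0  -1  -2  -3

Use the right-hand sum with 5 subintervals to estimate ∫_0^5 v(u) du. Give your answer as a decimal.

-5

Δu = 1.
Sum = 1·[1 + 0 + (-1) + (-2) + (-3)] = -5.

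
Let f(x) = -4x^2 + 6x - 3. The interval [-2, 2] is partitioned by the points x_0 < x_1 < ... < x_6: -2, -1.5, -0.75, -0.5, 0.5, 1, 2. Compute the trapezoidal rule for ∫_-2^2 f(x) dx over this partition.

-35.125

Subinterval widths: 0.5, 0.75, 0.25, 1, 0.5, 1.
f(-2) = -31, f(-1.5) = -21, f(-0.75) = -9.75, f(-0.5) = -7, f(0.5) = -1, f(1) = -1, f(2) = -7.
On each subinterval the trapezoid contributes (Δx_i/2)·[f(x_{i-1}) + f(x_i)].
Sum = -35.125.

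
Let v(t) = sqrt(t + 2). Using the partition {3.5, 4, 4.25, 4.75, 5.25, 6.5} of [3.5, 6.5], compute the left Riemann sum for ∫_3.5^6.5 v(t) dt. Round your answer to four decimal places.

Subinterval widths: 0.5, 0.25, 0.5, 0.5, 1.25.
Left endpoints: 3.5, 4, 4.25, 4.75, 5.25.
v(3.5) ≈ 2.3452, v(4) ≈ 2.4495, v(4.25) ≈ 2.5000, v(4.75) ≈ 2.5981, v(5.25) ≈ 2.6926.
Sum = Σ Δt_i · v(t_i).
Sum ≈ 7.6997.

7.6997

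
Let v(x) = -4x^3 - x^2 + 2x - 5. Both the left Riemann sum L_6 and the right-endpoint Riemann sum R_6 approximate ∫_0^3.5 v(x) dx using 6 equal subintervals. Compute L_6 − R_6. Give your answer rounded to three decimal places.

103.104

L_6 ≈ -122.41898.
R_6 ≈ -225.52315.
L_6 − R_6 ≈ 103.104.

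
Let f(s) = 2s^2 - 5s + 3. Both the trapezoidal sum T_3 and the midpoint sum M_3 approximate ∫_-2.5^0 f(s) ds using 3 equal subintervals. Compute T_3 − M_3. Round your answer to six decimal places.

T_3 ≈ 34.12037037.
M_3 ≈ 33.25231481.
T_3 − M_3 ≈ 0.868056.

0.868056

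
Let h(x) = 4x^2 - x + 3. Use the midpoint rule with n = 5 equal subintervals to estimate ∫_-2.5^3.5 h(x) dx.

90.12

Δx = (3.5 − (-2.5))/5 = 1.2.
Midpoints: -1.9, -0.7, 0.5, 1.7, 2.9.
h(-1.9) = 19.34, h(-0.7) = 5.66, h(0.5) = 3.5, h(1.7) = 12.86, h(2.9) = 33.74.
Sum = Δx · [h(-1.9) + h(-0.7) + h(0.5) + h(1.7) + h(2.9)].
Sum = 90.12.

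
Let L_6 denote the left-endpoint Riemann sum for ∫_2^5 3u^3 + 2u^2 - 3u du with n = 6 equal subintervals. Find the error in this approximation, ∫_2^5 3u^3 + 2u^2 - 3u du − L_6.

91.8125

Exact integral: ∫_2^5 f(u) du = 503.25.
L_6 = 411.4375.
Error = 503.25 − 411.4375 = 91.8125.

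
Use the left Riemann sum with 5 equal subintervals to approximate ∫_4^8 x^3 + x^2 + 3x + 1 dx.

Δx = (8 − 4)/5 = 0.8.
Left endpoints: 4, 4.8, 5.6, 6.4, 7.2.
f(4) = 93, f(4.8) = 149.032, f(5.6) = 224.776, f(6.4) = 323.304, f(7.2) = 447.688.
Sum = Δx · [f(4) + f(4.8) + f(5.6) + f(6.4) + f(7.2)].
Sum = 990.24.

990.24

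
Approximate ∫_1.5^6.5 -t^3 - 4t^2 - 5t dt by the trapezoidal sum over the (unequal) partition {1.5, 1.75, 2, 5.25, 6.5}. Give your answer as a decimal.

-998.859375

Subinterval widths: 0.25, 0.25, 3.25, 1.25.
f(1.5) = -19.875, f(1.75) = -26.359375, f(2) = -34, f(5.25) = -281.203125, f(6.5) = -476.125.
On each subinterval the trapezoid contributes (Δt_i/2)·[f(t_{i-1}) + f(t_i)].
Sum = -998.859375.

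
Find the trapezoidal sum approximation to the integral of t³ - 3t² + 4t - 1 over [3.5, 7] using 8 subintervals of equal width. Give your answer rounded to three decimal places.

Δt = (7 − 3.5)/8 = 0.4375.
f(3.5) = 19.125, f(3.9375) = 119951/4096, f(4.375) = 21923/512, f(4.8125) = 246693/4096, f(5.25) = 82.015625, f(5.6875) = 445171/4096, f(6.125) = 72057/512, f(6.5625) = 731849/4096, f(7) = 223.
T_8 = (Δt/2)·[f(t_0) + 2f(t_1) + ... + 2f(t_{7}) + f(t_8)].
Sum ≈ 334.033.

334.033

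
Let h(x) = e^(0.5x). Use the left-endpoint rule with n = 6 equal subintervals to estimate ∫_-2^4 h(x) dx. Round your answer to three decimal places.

10.823

Δx = (4 − (-2))/6 = 1.
Left endpoints: -2, -1, 0, 1, 2, 3.
h(-2) ≈ 0.368, h(-1) ≈ 0.607, h(0) ≈ 1.000, h(1) ≈ 1.649, h(2) ≈ 2.718, h(3) ≈ 4.482.
Sum = Δx · [h(-2) + h(-1) + h(0) + ...].
Sum ≈ 10.823.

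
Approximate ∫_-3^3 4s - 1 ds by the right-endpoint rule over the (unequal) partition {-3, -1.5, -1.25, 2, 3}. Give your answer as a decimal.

Subinterval widths: 1.5, 0.25, 3.25, 1.
Right endpoints: -1.5, -1.25, 2, 3.
f(-1.5) = -7, f(-1.25) = -6, f(2) = 7, f(3) = 11.
Sum = Σ Δs_i · f(s_i).
Sum = 21.75.

21.75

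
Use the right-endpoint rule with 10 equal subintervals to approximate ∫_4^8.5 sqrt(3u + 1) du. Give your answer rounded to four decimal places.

Δu = (8.5 − 4)/10 = 0.45.
Right endpoints: 4.45, 4.9, 5.35, 5.8, 6.25, 6.7, 7.15, 7.6, 8.05, 8.5.
f(4.45) ≈ 3.7881, f(4.9) ≈ 3.9623, f(5.35) ≈ 4.1292, f(5.8) ≈ 4.2895, f(6.25) ≈ 4.4441, f(6.7) ≈ 4.5935, f(7.15) ≈ 4.7381, f(7.6) ≈ 4.8785, f(8.05) ≈ 5.0150, f(8.5) ≈ 5.1478.
Sum = Δu · [f(4.45) + f(4.9) + f(5.35) + ...].
Sum ≈ 20.2438.

20.2438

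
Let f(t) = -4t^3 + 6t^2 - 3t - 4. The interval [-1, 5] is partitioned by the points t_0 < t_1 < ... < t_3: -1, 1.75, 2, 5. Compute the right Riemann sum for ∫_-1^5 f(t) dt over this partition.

Subinterval widths: 2.75, 0.25, 3.
Right endpoints: 1.75, 2, 5.
f(1.75) = -12.3125, f(2) = -18, f(5) = -369.
Sum = Σ Δt_i · f(t_i).
Sum = -1145.359375.

-1145.359375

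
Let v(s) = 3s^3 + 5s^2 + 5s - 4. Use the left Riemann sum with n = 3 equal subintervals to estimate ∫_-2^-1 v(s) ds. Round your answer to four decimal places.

-13.0741

Δs = (-1 − (-2))/3 = 1/3.
Left endpoints: -2, -5/3, -4/3.
v(-2) = -18, v(-5/3) = -37/3, v(-4/3) = -80/9.
Sum = Δs · [v(-2) + v(-5/3) + v(-4/3)].
Sum ≈ -13.0741.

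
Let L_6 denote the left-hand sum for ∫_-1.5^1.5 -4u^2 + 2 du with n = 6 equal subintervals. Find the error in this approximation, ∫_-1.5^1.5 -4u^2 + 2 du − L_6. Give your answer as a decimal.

Exact integral: ∫_-1.5^1.5 f(u) du = -3.
L_6 = -3.5.
Error = -3 − (-3.5) = 0.5.

0.5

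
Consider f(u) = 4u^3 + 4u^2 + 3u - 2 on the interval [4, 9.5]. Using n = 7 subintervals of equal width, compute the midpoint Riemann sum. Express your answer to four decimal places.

9023.2200

Δu = (9.5 − 4)/7 = 11/14.
Midpoints: 123/28, 145/28, 167/28, 6.75, 211/28, 233/28, 255/28.
f(123/28) = 2345827/5488, f(145/28) = 3711609/5488, f(167/28) = 5525575/5488, f(6.75) = 1430.6875, f(211/28) = 10753611/5488, f(233/28) = 14295457/5488, f(255/28) = 18541039/5488.
Sum = Δu · [f(123/28) + f(145/28) + f(167/28) + ...].
Sum ≈ 9023.2200.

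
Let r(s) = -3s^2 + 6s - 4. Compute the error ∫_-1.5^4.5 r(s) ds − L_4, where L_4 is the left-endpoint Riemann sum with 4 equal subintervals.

-6.75

Exact integral: ∫_-1.5^4.5 r(s) ds = -64.5.
L_4 = -57.75.
Error = -64.5 − (-57.75) = -6.75.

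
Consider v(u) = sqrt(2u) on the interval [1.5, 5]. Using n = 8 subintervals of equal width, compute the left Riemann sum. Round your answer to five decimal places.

Δu = (5 − 1.5)/8 = 0.4375.
Left endpoints: 1.5, 1.9375, 2.375, 2.8125, 3.25, 3.6875, 4.125, 4.5625.
v(1.5) ≈ 1.73205, v(1.9375) ≈ 1.96850, v(2.375) ≈ 2.17945, v(2.8125) ≈ 2.37171, v(3.25) ≈ 2.54951, v(3.6875) ≈ 2.71570, v(4.125) ≈ 2.87228, v(4.5625) ≈ 3.02076.
Sum = Δu · [v(1.5) + v(1.9375) + v(2.375) + ...].
Sum ≈ 8.49186.

8.49186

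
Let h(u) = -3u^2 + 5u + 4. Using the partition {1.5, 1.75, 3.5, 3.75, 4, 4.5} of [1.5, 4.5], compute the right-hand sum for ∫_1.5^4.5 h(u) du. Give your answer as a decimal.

-53.78125

Subinterval widths: 0.25, 1.75, 0.25, 0.25, 0.5.
Right endpoints: 1.75, 3.5, 3.75, 4, 4.5.
h(1.75) = 3.5625, h(3.5) = -15.25, h(3.75) = -19.4375, h(4) = -24, h(4.5) = -34.25.
Sum = Σ Δu_i · h(u_i).
Sum = -53.78125.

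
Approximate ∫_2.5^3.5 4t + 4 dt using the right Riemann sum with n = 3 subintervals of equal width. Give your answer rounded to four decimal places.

16.6667

Δt = (3.5 − 2.5)/3 = 1/3.
Right endpoints: 17/6, 19/6, 3.5.
f(17/6) = 46/3, f(19/6) = 50/3, f(3.5) = 18.
Sum = Δt · [f(17/6) + f(19/6) + f(3.5)].
Sum ≈ 16.6667.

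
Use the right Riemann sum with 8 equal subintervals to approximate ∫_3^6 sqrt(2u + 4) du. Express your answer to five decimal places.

10.94870

Δu = (6 − 3)/8 = 0.375.
Right endpoints: 3.375, 3.75, 4.125, 4.5, 4.875, 5.25, 5.625, 6.
f(3.375) ≈ 3.27872, f(3.75) ≈ 3.39116, f(4.125) ≈ 3.50000, f(4.5) ≈ 3.60555, f(4.875) ≈ 3.70810, f(5.25) ≈ 3.80789, f(5.625) ≈ 3.90512, f(6) ≈ 4.00000.
Sum = Δu · [f(3.375) + f(3.75) + f(4.125) + ...].
Sum ≈ 10.94870.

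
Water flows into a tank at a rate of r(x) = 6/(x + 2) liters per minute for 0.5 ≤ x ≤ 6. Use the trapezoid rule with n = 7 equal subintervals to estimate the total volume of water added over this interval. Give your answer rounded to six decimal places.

Δx = (6 − 0.5)/7 = 11/14.
r(0.5) = 2.4, r(9/7) = 42/23, r(29/14) = 28/19, r(20/7) = 21/17, r(51/14) = 84/79, r(31/7) = 14/15, r(73/14) = 84/101, r(6) = 0.75.
T_7 = (Δx/2)·[r(x_0) + 2r(x_1) + ... + 2r(x_{6}) + r(x_7)].
Sum ≈ 7.023007.

7.023007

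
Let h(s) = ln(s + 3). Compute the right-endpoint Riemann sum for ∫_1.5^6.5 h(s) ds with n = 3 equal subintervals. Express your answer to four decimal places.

10.2147

Δs = (6.5 − 1.5)/3 = 5/3.
Right endpoints: 19/6, 29/6, 6.5.
h(19/6) ≈ 1.8192, h(29/6) ≈ 2.0584, h(6.5) ≈ 2.2513.
Sum = Δs · [h(19/6) + h(29/6) + h(6.5)].
Sum ≈ 10.2147.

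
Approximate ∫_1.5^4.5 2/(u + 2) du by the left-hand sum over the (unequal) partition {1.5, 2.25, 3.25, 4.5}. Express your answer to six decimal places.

1.375350

Subinterval widths: 0.75, 1, 1.25.
Left endpoints: 1.5, 2.25, 3.25.
f(1.5) = 4/7, f(2.25) = 8/17, f(3.25) = 8/21.
Sum = Σ Δu_i · f(u_i).
Sum ≈ 1.375350.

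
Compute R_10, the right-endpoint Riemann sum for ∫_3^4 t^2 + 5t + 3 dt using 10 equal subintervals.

33.435

Δt = (4 − 3)/10 = 0.1.
Right endpoints: 3.1, 3.2, 3.3, 3.4, 3.5, 3.6, 3.7, 3.8, 3.9, 4.
f(3.1) = 28.11, f(3.2) = 29.24, f(3.3) = 30.39, f(3.4) = 31.56, f(3.5) = 32.75, f(3.6) = 33.96, f(3.7) = 35.19, f(3.8) = 36.44, f(3.9) = 37.71, f(4) = 39.
Sum = Δt · [f(3.1) + f(3.2) + f(3.3) + ...].
Sum = 33.435.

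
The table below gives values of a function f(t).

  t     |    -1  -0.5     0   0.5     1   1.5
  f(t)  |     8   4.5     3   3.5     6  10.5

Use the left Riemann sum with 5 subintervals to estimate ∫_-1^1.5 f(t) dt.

12.5

Δt = 0.5.
Sum = 0.5·[8 + 4.5 + 3 + 3.5 + 6] = 12.5.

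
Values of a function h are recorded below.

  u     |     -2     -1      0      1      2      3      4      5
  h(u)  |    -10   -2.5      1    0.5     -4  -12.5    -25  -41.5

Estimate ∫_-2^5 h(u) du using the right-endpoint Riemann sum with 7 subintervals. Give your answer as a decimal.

-84

Δu = 1.
Sum = 1·[(-2.5) + 1 + 0.5 + (-4) + (-12.5) + (-25) + (-41.5)] = -84.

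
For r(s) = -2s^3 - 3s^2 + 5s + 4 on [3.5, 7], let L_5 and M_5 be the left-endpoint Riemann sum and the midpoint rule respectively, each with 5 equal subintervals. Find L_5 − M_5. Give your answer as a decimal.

227.758125

L_5 = -1087.03.
M_5 = -1314.788125.
L_5 − M_5 = 227.758125.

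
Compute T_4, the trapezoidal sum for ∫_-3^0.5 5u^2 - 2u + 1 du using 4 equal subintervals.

59.69140625

Δu = (0.5 − (-3))/4 = 0.875.
f(-3) = 52, f(-2.125) = 27.828125, f(-1.25) = 11.3125, f(-0.375) = 2.453125, f(0.5) = 1.25.
T_4 = (Δu/2)·[f(u_0) + 2f(u_1) + 2f(u_2) + 2f(u_3) + f(u_4)].
Sum = 59.69140625.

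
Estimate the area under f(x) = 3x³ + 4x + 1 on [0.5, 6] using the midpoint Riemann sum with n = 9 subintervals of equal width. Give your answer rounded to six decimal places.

Δx = (6 − 0.5)/9 = 11/18.
Midpoints: 29/36, 17/12, 73/36, 95/36, 3.25, 139/36, 161/36, 61/12, 205/36.
f(29/36) = 90053/15552, f(17/12) = 8753/576, f(73/36) = 530713/15552, f(95/36) = 1037087/15552, f(3.25) = 116.984375, f(139/36) = 2941363/15552, f(161/36) = 4467041/15552, f(61/12) = 239269/576, f(205/36) = 8984917/15552.
Sum = Δx · [f(29/36) + f(17/12) + f(73/36) + ...].
Sum ≈ 1043.946470.

1043.946470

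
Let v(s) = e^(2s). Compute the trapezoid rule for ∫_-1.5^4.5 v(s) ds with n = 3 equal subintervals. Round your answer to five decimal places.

Δs = (4.5 − (-1.5))/3 = 2.
v(-1.5) ≈ 0.04979, v(0.5) ≈ 2.71828, v(2.5) ≈ 148.41316, v(4.5) ≈ 8103.08393.
T_3 = (Δs/2)·[v(s_0) + 2v(s_1) + 2v(s_2) + v(s_3)].
Sum ≈ 8405.39660.

8405.39660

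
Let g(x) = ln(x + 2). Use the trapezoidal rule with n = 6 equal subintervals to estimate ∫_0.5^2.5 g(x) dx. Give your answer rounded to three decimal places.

Δx = (2.5 − 0.5)/6 = 1/3.
g(0.5) ≈ 0.916, g(5/6) ≈ 1.041, g(7/6) ≈ 1.153, g(1.5) ≈ 1.253, g(11/6) ≈ 1.344, g(13/6) ≈ 1.427, g(2.5) ≈ 1.504.
T_6 = (Δx/2)·[g(x_0) + 2g(x_1) + ... + 2g(x_{5}) + g(x_6)].
Sum ≈ 2.476.

2.476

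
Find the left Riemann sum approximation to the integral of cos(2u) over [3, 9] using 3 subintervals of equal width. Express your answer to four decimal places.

Δu = (9 − 3)/3 = 2.
Left endpoints: 3, 5, 7.
f(3) ≈ 0.9602, f(5) ≈ -0.8391, f(7) ≈ 0.1367.
Sum = Δu · [f(3) + f(5) + f(7)].
Sum ≈ 0.5157.

0.5157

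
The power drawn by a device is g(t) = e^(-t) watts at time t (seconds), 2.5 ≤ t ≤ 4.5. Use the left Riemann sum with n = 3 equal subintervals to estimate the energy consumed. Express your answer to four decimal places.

0.0972

Δt = (4.5 − 2.5)/3 = 2/3.
Left endpoints: 2.5, 19/6, 23/6.
g(2.5) ≈ 0.0821, g(19/6) ≈ 0.0421, g(23/6) ≈ 0.0216.
Sum = Δt · [g(2.5) + g(19/6) + g(23/6)].
Sum ≈ 0.0972.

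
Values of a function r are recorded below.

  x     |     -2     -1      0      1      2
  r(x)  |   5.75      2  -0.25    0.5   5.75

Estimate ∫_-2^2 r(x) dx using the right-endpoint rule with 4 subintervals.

8

Δx = 1.
Sum = 1·[2 + (-0.25) + 0.5 + 5.75] = 8.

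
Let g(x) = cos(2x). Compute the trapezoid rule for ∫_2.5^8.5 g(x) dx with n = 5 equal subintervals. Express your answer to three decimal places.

-0.001

Δx = (8.5 − 2.5)/5 = 1.2.
g(2.5) ≈ 0.284, g(3.7) ≈ 0.439, g(4.9) ≈ -0.930, g(6.1) ≈ 0.934, g(7.3) ≈ -0.446, g(8.5) ≈ -0.275.
T_5 = (Δx/2)·[g(x_0) + 2g(x_1) + ... + 2g(x_{4}) + g(x_5)].
Sum ≈ -0.001.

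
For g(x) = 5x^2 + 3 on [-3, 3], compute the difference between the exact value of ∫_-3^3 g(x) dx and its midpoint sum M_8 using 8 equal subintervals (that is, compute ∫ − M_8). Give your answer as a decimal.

1.40625

Exact integral: ∫_-3^3 g(x) dx = 108.
M_8 = 106.59375.
Error = 108 − 106.59375 = 1.40625.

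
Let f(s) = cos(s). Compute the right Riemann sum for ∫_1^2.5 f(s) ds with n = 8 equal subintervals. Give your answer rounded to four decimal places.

Δs = (2.5 − 1)/8 = 0.1875.
Right endpoints: 1.1875, 1.375, 1.5625, 1.75, 1.9375, 2.125, 2.3125, 2.5.
f(1.1875) ≈ 0.3740, f(1.375) ≈ 0.1945, f(1.5625) ≈ 0.0083, f(1.75) ≈ -0.1782, f(1.9375) ≈ -0.3585, f(2.125) ≈ -0.5263, f(2.3125) ≈ -0.6755, f(2.5) ≈ -0.8011.
Sum = Δs · [f(1.1875) + f(1.375) + f(1.5625) + ...].
Sum ≈ -0.3680.

-0.3680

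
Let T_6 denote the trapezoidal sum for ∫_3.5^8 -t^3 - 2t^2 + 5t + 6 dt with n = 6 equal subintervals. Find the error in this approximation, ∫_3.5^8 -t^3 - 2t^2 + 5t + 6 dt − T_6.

Exact integral: ∫_3.5^8 f(t) dt = -1142.859375.
T_6 = -1150.98046875.
Error = -1142.859375 − (-1150.98046875) = 8.12109375.

8.12109375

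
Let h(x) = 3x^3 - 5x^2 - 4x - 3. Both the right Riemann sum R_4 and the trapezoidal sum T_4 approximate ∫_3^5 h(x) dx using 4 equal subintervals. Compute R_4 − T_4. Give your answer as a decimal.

51.5

R_4 = 260.75.
T_4 = 209.25.
R_4 − T_4 = 51.5.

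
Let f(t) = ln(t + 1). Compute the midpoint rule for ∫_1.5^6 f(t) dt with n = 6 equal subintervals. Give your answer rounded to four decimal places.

Δt = (6 − 1.5)/6 = 0.75.
Midpoints: 1.875, 2.625, 3.375, 4.125, 4.875, 5.625.
f(1.875) ≈ 1.0561, f(2.625) ≈ 1.2879, f(3.375) ≈ 1.4759, f(4.125) ≈ 1.6341, f(4.875) ≈ 1.7707, f(5.625) ≈ 1.8909.
Sum = Δt · [f(1.875) + f(2.625) + f(3.375) + ...].
Sum ≈ 6.8366.

6.8366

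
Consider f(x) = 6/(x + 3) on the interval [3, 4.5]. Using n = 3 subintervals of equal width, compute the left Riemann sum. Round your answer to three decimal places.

1.390

Δx = (4.5 − 3)/3 = 0.5.
Left endpoints: 3, 3.5, 4.
f(3) = 1, f(3.5) = 12/13, f(4) = 6/7.
Sum = Δx · [f(3) + f(3.5) + f(4)].
Sum ≈ 1.390.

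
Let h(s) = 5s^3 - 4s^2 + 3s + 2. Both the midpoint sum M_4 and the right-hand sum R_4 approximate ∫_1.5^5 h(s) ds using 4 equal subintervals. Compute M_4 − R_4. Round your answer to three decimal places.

M_4 ≈ 643.88721.
R_4 ≈ 904.70215.
M_4 − R_4 ≈ -260.815.

-260.815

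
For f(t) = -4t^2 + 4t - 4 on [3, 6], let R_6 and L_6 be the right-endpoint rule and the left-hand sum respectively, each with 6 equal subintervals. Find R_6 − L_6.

-48

R_6 = -234.5.
L_6 = -186.5.
R_6 − L_6 = -48.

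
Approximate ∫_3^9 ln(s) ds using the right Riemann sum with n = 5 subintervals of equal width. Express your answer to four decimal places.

11.1119

Δs = (9 − 3)/5 = 1.2.
Right endpoints: 4.2, 5.4, 6.6, 7.8, 9.
f(4.2) ≈ 1.4351, f(5.4) ≈ 1.6864, f(6.6) ≈ 1.8871, f(7.8) ≈ 2.0541, f(9) ≈ 2.1972.
Sum = Δs · [f(4.2) + f(5.4) + f(6.6) + f(7.8) + f(9)].
Sum ≈ 11.1119.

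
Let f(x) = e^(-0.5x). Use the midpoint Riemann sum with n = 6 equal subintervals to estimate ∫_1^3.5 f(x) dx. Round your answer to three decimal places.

Δx = (3.5 − 1)/6 = 5/12.
Midpoints: 29/24, 1.625, 49/24, 59/24, 2.875, 79/24.
f(29/24) ≈ 0.547, f(1.625) ≈ 0.444, f(49/24) ≈ 0.360, f(59/24) ≈ 0.293, f(2.875) ≈ 0.238, f(79/24) ≈ 0.193.
Sum = Δx · [f(29/24) + f(1.625) + f(49/24) + ...].
Sum ≈ 0.864.

0.864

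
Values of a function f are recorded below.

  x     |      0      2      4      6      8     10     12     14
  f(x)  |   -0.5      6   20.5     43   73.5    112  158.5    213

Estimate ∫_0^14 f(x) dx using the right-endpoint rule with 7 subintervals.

Δx = 2.
Sum = 2·[6 + 20.5 + 43 + 73.5 + 112 + 158.5 + 213] = 1253.

1253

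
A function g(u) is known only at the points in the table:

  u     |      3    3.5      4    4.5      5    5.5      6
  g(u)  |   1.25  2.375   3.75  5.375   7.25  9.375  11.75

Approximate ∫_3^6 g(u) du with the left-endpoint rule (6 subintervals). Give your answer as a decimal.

14.6875

Δu = 0.5.
Sum = 0.5·[1.25 + 2.375 + 3.75 + 5.375 + 7.25 + 9.375] = 14.6875.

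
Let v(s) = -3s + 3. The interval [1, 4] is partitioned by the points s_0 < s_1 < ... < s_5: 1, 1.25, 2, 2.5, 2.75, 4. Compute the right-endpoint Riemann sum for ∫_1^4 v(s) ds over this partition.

Subinterval widths: 0.25, 0.75, 0.5, 0.25, 1.25.
Right endpoints: 1.25, 2, 2.5, 2.75, 4.
v(1.25) = -0.75, v(2) = -3, v(2.5) = -4.5, v(2.75) = -5.25, v(4) = -9.
Sum = Σ Δs_i · v(s_i).
Sum = -17.25.

-17.25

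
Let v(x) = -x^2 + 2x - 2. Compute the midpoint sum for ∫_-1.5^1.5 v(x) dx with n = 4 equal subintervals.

-8.109375

Δx = (1.5 − (-1.5))/4 = 0.75.
Midpoints: -1.125, -0.375, 0.375, 1.125.
v(-1.125) = -5.515625, v(-0.375) = -2.890625, v(0.375) = -1.390625, v(1.125) = -1.015625.
Sum = Δx · [v(-1.125) + v(-0.375) + v(0.375) + v(1.125)].
Sum = -8.109375.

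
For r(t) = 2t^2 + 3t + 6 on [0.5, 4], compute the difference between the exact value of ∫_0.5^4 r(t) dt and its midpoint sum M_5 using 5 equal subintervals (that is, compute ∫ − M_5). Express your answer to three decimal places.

0.286

Exact integral: ∫_0.5^4 r(t) dt ≈ 87.20833.
M_5 = 86.9225.
Error ≈ 87.20833 − 86.9225 ≈ 0.286.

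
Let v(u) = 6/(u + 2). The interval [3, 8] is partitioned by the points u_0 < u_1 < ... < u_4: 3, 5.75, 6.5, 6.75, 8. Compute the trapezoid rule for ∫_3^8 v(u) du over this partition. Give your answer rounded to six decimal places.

4.247066

Subinterval widths: 2.75, 0.75, 0.25, 1.25.
v(3) = 1.2, v(5.75) = 24/31, v(6.5) = 12/17, v(6.75) = 24/35, v(8) = 0.6.
On each subinterval the trapezoid contributes (Δu_i/2)·[v(u_{i-1}) + v(u_i)].
Sum ≈ 4.247066.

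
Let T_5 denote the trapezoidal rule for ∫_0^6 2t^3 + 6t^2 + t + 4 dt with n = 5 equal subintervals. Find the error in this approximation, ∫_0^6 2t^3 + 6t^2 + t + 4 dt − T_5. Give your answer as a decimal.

-34.56

Exact integral: ∫_0^6 f(t) dt = 1122.
T_5 = 1156.56.
Error = 1122 − 1156.56 = -34.56.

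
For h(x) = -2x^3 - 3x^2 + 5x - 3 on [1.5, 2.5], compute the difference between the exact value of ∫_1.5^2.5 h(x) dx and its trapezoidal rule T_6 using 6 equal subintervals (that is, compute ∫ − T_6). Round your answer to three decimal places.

0.069

Exact integral: ∫_1.5^2.5 h(x) dx = -22.25.
T_6 ≈ -22.31944.
Error ≈ -22.25 − (-22.31944) ≈ 0.069.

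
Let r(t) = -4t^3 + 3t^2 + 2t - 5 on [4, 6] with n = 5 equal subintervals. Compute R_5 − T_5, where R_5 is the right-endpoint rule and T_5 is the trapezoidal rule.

-108.8

R_5 = -989.84.
T_5 = -881.04.
R_5 − T_5 = -108.8.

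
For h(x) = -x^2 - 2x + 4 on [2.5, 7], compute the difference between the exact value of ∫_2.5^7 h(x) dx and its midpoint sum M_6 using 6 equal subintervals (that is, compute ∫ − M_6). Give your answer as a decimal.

-0.2109375

Exact integral: ∫_2.5^7 h(x) dx = -133.875.
M_6 = -133.6640625.
Error = -133.875 − (-133.6640625) = -0.2109375.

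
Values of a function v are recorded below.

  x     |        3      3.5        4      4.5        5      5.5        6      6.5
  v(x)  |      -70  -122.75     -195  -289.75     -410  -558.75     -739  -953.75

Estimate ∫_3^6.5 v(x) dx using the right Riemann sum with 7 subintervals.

-1634.5

Δx = 0.5.
Sum = 0.5·[(-122.75) + (-195) + (-289.75) + (-410) + (-558.75) + (-739) + (-953.75)] = -1634.5.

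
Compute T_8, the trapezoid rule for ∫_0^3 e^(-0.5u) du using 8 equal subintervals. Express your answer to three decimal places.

1.558

Δu = (3 − 0)/8 = 0.375.
f(0) ≈ 1.000, f(0.375) ≈ 0.829, f(0.75) ≈ 0.687, f(1.125) ≈ 0.570, f(1.5) ≈ 0.472, f(1.875) ≈ 0.392, f(2.25) ≈ 0.325, f(2.625) ≈ 0.269, f(3) ≈ 0.223.
T_8 = (Δu/2)·[f(u_0) + 2f(u_1) + ... + 2f(u_{7}) + f(u_8)].
Sum ≈ 1.558.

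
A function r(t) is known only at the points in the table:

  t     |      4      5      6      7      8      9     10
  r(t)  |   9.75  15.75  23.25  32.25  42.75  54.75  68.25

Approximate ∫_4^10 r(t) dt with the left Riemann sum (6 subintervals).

Δt = 1.
Sum = 1·[9.75 + 15.75 + 23.25 + 32.25 + 42.75 + 54.75] = 178.5.

178.5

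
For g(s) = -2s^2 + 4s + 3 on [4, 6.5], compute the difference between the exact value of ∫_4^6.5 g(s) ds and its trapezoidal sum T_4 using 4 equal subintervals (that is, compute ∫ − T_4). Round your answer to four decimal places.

Exact integral: ∫_4^6.5 g(s) ds ≈ -80.416667.
T_4 = -80.7421875.
Error ≈ -80.416667 − (-80.7421875) ≈ 0.3255.

0.3255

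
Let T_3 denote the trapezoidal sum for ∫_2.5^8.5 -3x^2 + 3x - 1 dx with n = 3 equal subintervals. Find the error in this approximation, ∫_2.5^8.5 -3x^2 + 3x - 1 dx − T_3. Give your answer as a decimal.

Exact integral: ∫_2.5^8.5 f(x) dx = -505.5.
T_3 = -517.5.
Error = -505.5 − (-517.5) = 12.

12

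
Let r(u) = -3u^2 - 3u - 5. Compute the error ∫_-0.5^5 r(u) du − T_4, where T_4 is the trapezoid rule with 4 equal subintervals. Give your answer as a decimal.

Exact integral: ∫_-0.5^5 r(u) du = -189.75.
T_4 = -194.94921875.
Error = -189.75 − (-194.94921875) = 5.19921875.

5.19921875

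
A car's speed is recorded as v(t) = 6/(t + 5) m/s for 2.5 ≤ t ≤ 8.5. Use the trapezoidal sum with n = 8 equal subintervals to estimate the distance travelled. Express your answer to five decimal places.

3.53017

Δt = (8.5 − 2.5)/8 = 0.75.
v(2.5) = 0.8, v(3.25) = 8/11, v(4) = 2/3, v(4.75) = 8/13, v(5.5) = 4/7, v(6.25) = 8/15, v(7) = 0.5, v(7.75) = 8/17, v(8.5) = 4/9.
T_8 = (Δt/2)·[v(t_0) + 2v(t_1) + ... + 2v(t_{7}) + v(t_8)].
Sum ≈ 3.53017.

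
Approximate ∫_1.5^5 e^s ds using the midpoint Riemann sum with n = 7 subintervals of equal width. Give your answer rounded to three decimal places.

Δs = (5 − 1.5)/7 = 0.5.
Midpoints: 1.75, 2.25, 2.75, 3.25, 3.75, 4.25, 4.75.
f(1.75) ≈ 5.755, f(2.25) ≈ 9.488, f(2.75) ≈ 15.643, f(3.25) ≈ 25.790, f(3.75) ≈ 42.521, f(4.25) ≈ 70.105, f(4.75) ≈ 115.584.
Sum = Δs · [f(1.75) + f(2.25) + f(2.75) + ...].
Sum ≈ 142.443.

142.443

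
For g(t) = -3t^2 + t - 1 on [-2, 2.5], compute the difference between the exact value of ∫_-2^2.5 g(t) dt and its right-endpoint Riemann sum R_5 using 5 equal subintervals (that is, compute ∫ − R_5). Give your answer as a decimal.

2.835

Exact integral: ∫_-2^2.5 g(t) dt = -27.
R_5 = -29.835.
Error = -27 − (-29.835) = 2.835.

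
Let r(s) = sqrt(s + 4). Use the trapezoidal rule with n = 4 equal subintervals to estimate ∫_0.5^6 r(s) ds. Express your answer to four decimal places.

Δs = (6 − 0.5)/4 = 1.375.
r(0.5) ≈ 2.1213, r(1.875) ≈ 2.4238, r(3.25) ≈ 2.6926, r(4.625) ≈ 2.9368, r(6) ≈ 3.1623.
T_4 = (Δs/2)·[r(s_0) + 2r(s_1) + 2r(s_2) + 2r(s_3) + r(s_4)].
Sum ≈ 14.7057.

14.7057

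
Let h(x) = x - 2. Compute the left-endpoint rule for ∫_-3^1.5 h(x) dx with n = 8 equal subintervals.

Δx = (1.5 − (-3))/8 = 0.5625.
Left endpoints: -3, -2.4375, -1.875, -1.3125, -0.75, -0.1875, 0.375, 0.9375.
h(-3) = -5, h(-2.4375) = -4.4375, h(-1.875) = -3.875, h(-1.3125) = -3.3125, h(-0.75) = -2.75, h(-0.1875) = -2.1875, h(0.375) = -1.625, h(0.9375) = -1.0625.
Sum = Δx · [h(-3) + h(-2.4375) + h(-1.875) + ...].
Sum = -13.640625.

-13.640625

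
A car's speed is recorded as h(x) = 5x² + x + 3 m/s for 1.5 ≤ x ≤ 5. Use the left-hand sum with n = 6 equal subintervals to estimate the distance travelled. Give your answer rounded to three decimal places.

191.378

Δx = (5 − 1.5)/6 = 7/12.
Left endpoints: 1.5, 25/12, 8/3, 3.25, 23/6, 53/12.
h(1.5) = 15.75, h(25/12) = 3857/144, h(8/3) = 371/9, h(3.25) = 59.0625, h(23/6) = 2891/36, h(53/12) = 15113/144.
Sum = Δx · [h(1.5) + h(25/12) + h(8/3) + ...].
Sum ≈ 191.378.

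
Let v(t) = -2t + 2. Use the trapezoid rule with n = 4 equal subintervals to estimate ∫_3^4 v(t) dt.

Δt = (4 − 3)/4 = 0.25.
v(3) = -4, v(3.25) = -4.5, v(3.5) = -5, v(3.75) = -5.5, v(4) = -6.
T_4 = (Δt/2)·[v(t_0) + 2v(t_1) + 2v(t_2) + 2v(t_3) + v(t_4)].
Sum = -5.

-5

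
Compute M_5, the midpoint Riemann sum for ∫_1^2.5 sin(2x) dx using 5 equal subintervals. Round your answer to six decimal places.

Δx = (2.5 − 1)/5 = 0.3.
Midpoints: 1.15, 1.45, 1.75, 2.05, 2.35.
f(1.15) ≈ 0.745705, f(1.45) ≈ 0.239249, f(1.75) ≈ -0.350783, f(2.05) ≈ -0.818277, f(2.35) ≈ -0.999923.
Sum = Δx · [f(1.15) + f(1.45) + f(1.75) + f(2.05) + f(2.35)].
Sum ≈ -0.355209.

-0.355209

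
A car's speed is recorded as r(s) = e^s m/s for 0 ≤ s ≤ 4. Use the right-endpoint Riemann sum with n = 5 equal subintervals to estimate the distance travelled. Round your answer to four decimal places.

Δs = (4 − 0)/5 = 0.8.
Right endpoints: 0.8, 1.6, 2.4, 3.2, 4.
r(0.8) ≈ 2.2255, r(1.6) ≈ 4.9530, r(2.4) ≈ 11.0232, r(3.2) ≈ 24.5325, r(4) ≈ 54.5982.
Sum = Δs · [r(0.8) + r(1.6) + r(2.4) + r(3.2) + r(4)].
Sum ≈ 77.8659.

77.8659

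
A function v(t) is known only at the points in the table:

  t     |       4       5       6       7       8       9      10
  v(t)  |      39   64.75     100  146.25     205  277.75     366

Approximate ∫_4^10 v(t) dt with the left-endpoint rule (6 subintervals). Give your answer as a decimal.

Δt = 1.
Sum = 1·[39 + 64.75 + 100 + 146.25 + 205 + 277.75] = 832.75.

832.75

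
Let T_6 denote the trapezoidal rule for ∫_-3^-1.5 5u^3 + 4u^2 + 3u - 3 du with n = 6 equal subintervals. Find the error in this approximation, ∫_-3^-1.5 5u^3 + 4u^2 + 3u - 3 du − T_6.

Exact integral: ∫_-3^-1.5 f(u) du = -78.046875.
T_6 = -78.51171875.
Error = -78.046875 − (-78.51171875) = 0.46484375.

0.46484375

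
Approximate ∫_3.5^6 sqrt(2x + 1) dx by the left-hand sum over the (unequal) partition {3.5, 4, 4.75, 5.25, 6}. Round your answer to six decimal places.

Subinterval widths: 0.5, 0.75, 0.5, 0.75.
Left endpoints: 3.5, 4, 4.75, 5.25.
f(3.5) ≈ 2.828427, f(4) ≈ 3.000000, f(4.75) ≈ 3.240370, f(5.25) ≈ 3.391165.
Sum = Σ Δx_i · f(x_i).
Sum ≈ 7.827772.

7.827772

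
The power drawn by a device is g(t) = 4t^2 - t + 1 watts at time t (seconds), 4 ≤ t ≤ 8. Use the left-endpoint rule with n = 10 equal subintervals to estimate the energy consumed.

540.16

Δt = (8 − 4)/10 = 0.4.
Left endpoints: 4, 4.4, 4.8, 5.2, 5.6, 6, 6.4, 6.8, 7.2, 7.6.
g(4) = 61, g(4.4) = 74.04, g(4.8) = 88.36, g(5.2) = 103.96, g(5.6) = 120.84, g(6) = 139, g(6.4) = 158.44, g(6.8) = 179.16, g(7.2) = 201.16, g(7.6) = 224.44.
Sum = Δt · [g(4) + g(4.4) + g(4.8) + ...].
Sum = 540.16.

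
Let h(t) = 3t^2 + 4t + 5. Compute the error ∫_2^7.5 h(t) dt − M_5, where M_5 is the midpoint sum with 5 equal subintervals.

Exact integral: ∫_2^7.5 h(t) dt = 545.875.
M_5 = 544.21125.
Error = 545.875 − 544.21125 = 1.66375.

1.66375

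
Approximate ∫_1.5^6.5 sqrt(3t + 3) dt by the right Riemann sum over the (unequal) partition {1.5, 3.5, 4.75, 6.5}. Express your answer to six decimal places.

Subinterval widths: 2, 1.25, 1.75.
Right endpoints: 3.5, 4.75, 6.5.
f(3.5) ≈ 3.674235, f(4.75) ≈ 4.153312, f(6.5) ≈ 4.743416.
Sum = Σ Δt_i · f(t_i).
Sum ≈ 20.841088.

20.841088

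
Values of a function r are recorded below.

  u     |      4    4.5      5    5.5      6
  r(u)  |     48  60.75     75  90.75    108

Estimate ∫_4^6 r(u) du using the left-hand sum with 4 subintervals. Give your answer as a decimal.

Δu = 0.5.
Sum = 0.5·[48 + 60.75 + 75 + 90.75] = 137.25.

137.25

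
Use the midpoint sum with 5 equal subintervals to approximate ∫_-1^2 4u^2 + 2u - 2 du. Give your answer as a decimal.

Δu = (2 − (-1))/5 = 0.6.
Midpoints: -0.7, -0.1, 0.5, 1.1, 1.7.
f(-0.7) = -1.44, f(-0.1) = -2.16, f(0.5) = 0, f(1.1) = 5.04, f(1.7) = 12.96.
Sum = Δu · [f(-0.7) + f(-0.1) + f(0.5) + f(1.1) + f(1.7)].
Sum = 8.64.

8.64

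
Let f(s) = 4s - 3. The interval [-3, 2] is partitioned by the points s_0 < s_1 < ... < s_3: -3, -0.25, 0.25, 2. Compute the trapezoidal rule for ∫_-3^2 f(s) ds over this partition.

Subinterval widths: 2.75, 0.5, 1.75.
f(-3) = -15, f(-0.25) = -4, f(0.25) = -2, f(2) = 5.
On each subinterval the trapezoid contributes (Δs_i/2)·[f(s_{i-1}) + f(s_i)].
Sum = -25.

-25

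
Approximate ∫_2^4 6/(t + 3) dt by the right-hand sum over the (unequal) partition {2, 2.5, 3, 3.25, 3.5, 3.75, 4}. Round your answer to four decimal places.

Subinterval widths: 0.5, 0.5, 0.25, 0.25, 0.25, 0.25.
Right endpoints: 2.5, 3, 3.25, 3.5, 3.75, 4.
f(2.5) = 12/11, f(3) = 1, f(3.25) = 0.96, f(3.5) = 12/13, f(3.75) = 8/9, f(4) = 6/7.
Sum = Σ Δt_i · f(t_i).
Sum ≈ 1.9527.

1.9527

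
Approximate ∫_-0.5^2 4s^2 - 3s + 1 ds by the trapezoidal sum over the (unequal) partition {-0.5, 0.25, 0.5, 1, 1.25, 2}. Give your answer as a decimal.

Subinterval widths: 0.75, 0.25, 0.5, 0.25, 0.75.
f(-0.5) = 3.5, f(0.25) = 0.5, f(0.5) = 0.5, f(1) = 2, f(1.25) = 3.5, f(2) = 11.
On each subinterval the trapezoid contributes (Δs_i/2)·[f(s_{i-1}) + f(s_i)].
Sum = 8.375.

8.375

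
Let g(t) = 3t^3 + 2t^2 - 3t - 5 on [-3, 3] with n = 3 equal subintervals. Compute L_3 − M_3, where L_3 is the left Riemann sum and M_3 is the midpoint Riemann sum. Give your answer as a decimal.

L_3 = -130.
M_3 = 2.
L_3 − M_3 = -132.

-132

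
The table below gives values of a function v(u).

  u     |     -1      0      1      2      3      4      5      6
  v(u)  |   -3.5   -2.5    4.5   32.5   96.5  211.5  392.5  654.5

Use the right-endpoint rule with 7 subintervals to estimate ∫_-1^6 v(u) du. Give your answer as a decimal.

1389.5

Δu = 1.
Sum = 1·[(-2.5) + 4.5 + 32.5 + 96.5 + 211.5 + 392.5 + 654.5] = 1389.5.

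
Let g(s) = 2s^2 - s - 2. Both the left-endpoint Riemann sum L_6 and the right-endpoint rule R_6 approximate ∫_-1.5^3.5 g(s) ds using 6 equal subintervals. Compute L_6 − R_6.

-12.5

L_6 ≈ 10.74074074.
R_6 ≈ 23.24074074.
L_6 − R_6 = -12.5.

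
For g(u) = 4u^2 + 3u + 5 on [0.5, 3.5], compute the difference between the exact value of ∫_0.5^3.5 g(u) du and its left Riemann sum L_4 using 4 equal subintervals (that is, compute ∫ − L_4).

20.25

Exact integral: ∫_0.5^3.5 g(u) du = 90.
L_4 = 69.75.
Error = 90 − 69.75 = 20.25.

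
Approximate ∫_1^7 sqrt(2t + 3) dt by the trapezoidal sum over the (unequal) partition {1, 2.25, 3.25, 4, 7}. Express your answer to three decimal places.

19.579

Subinterval widths: 1.25, 1, 0.75, 3.
f(1) ≈ 2.236, f(2.25) ≈ 2.739, f(3.25) ≈ 3.082, f(4) ≈ 3.317, f(7) ≈ 4.123.
On each subinterval the trapezoid contributes (Δt_i/2)·[f(t_{i-1}) + f(t_i)].
Sum ≈ 19.579.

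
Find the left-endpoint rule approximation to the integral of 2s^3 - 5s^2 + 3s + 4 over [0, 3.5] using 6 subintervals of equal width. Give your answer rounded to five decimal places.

Δs = (3.5 − 0)/6 = 7/12.
Left endpoints: 0, 7/12, 7/6, 1.75, 7/3, 35/12.
f(0) = 4, f(7/12) = 3841/864, f(7/6) = 209/54, f(1.75) = 4.65625, f(7/3) = 248/27, f(35/12) = 17141/864.
Sum = Δs · [f(0) + f(7/12) + f(7/6) + ...].
Sum ≈ 26.83131.

26.83131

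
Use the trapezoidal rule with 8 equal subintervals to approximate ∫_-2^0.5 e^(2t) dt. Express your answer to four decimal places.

Δt = (0.5 − (-2))/8 = 0.3125.
f(-2) ≈ 0.0183, f(-1.6875) ≈ 0.0342, f(-1.375) ≈ 0.0639, f(-1.0625) ≈ 0.1194, f(-0.75) ≈ 0.2231, f(-0.4375) ≈ 0.4169, f(-0.125) ≈ 0.7788, f(0.1875) ≈ 1.4550, f(0.5) ≈ 2.7183.
T_8 = (Δt/2)·[f(t_0) + 2f(t_1) + ... + 2f(t_{7}) + f(t_8)].
Sum ≈ 1.3936.

1.3936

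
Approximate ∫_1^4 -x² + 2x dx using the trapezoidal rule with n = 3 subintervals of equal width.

-6.5

Δx = (4 − 1)/3 = 1.
f(1) = 1, f(2) = 0, f(3) = -3, f(4) = -8.
T_3 = (Δx/2)·[f(x_0) + 2f(x_1) + 2f(x_2) + f(x_3)].
Sum = -6.5.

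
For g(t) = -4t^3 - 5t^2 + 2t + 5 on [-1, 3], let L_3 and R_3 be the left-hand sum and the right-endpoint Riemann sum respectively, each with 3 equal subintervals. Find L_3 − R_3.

192

L_3 ≈ -22.814815.
R_3 ≈ -214.814815.
L_3 − R_3 = 192.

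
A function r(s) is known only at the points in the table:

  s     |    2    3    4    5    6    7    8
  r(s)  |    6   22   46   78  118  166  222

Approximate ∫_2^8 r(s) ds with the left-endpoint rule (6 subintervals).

436

Δs = 1.
Sum = 1·[6 + 22 + 46 + 78 + 118 + 166] = 436.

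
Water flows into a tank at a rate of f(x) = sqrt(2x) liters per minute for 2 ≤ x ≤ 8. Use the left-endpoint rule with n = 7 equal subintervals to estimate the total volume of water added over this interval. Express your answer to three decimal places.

Δx = (8 − 2)/7 = 6/7.
Left endpoints: 2, 20/7, 26/7, 32/7, 38/7, 44/7, 50/7.
f(2) ≈ 2.000, f(20/7) ≈ 2.390, f(26/7) ≈ 2.726, f(32/7) ≈ 3.024, f(38/7) ≈ 3.295, f(44/7) ≈ 3.546, f(50/7) ≈ 3.780.
Sum = Δx · [f(2) + f(20/7) + f(26/7) + ...].
Sum ≈ 17.794.

17.794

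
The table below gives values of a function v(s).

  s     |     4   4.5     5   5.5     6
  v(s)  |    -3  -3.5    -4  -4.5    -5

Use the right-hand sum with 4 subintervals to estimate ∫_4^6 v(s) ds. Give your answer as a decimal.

-8.5

Δs = 0.5.
Sum = 0.5·[(-3.5) + (-4) + (-4.5) + (-5)] = -8.5.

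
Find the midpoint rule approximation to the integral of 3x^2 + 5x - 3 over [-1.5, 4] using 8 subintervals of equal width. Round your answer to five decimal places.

84.60010

Δx = (4 − (-1.5))/8 = 0.6875.
Midpoints: -1.15625, -0.46875, 0.21875, 0.90625, 1.59375, 2.28125, 2.96875, 3.65625.
f(-1.15625) = -4885/1024, f(-0.46875) = -4797/1024, f(0.21875) = -1805/1024, f(0.90625) = 4091/1024, f(1.59375) = 12891/1024, f(2.28125) = 24595/1024, f(2.96875) = 39203/1024, f(3.65625) = 56715/1024.
Sum = Δx · [f(-1.15625) + f(-0.46875) + f(0.21875) + ...].
Sum ≈ 84.60010.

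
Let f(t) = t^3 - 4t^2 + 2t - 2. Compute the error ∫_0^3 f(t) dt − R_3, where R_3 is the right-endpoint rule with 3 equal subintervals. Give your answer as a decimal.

1.25

Exact integral: ∫_0^3 f(t) dt = -12.75.
R_3 = -14.
Error = -12.75 − (-14) = 1.25.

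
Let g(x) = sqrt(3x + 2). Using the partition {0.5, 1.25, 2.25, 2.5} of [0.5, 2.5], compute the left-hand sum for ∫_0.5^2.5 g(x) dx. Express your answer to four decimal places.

Subinterval widths: 0.75, 1, 0.25.
Left endpoints: 0.5, 1.25, 2.25.
g(0.5) ≈ 1.8708, g(1.25) ≈ 2.3979, g(2.25) ≈ 2.9580.
Sum = Σ Δx_i · g(x_i).
Sum ≈ 4.5405.

4.5405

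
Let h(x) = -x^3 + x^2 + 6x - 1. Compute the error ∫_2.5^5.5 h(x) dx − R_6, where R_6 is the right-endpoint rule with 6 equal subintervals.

28.5625

Exact integral: ∫_2.5^5.5 h(x) dx = -99.75.
R_6 = -128.3125.
Error = -99.75 − (-128.3125) = 28.5625.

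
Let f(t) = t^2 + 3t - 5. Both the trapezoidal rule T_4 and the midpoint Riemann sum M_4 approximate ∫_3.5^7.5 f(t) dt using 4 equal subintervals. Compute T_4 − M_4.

1

T_4 = 173.
M_4 = 172.
T_4 − M_4 = 1.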